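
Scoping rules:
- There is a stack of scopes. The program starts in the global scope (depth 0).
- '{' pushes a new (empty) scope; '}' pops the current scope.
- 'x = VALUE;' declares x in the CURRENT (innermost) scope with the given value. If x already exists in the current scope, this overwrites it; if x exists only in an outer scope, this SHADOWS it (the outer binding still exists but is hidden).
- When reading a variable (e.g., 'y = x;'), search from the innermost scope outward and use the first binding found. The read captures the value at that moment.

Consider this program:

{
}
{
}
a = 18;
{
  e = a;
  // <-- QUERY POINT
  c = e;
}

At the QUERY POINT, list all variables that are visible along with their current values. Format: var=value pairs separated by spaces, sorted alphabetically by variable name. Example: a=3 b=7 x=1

Answer: a=18 e=18

Derivation:
Step 1: enter scope (depth=1)
Step 2: exit scope (depth=0)
Step 3: enter scope (depth=1)
Step 4: exit scope (depth=0)
Step 5: declare a=18 at depth 0
Step 6: enter scope (depth=1)
Step 7: declare e=(read a)=18 at depth 1
Visible at query point: a=18 e=18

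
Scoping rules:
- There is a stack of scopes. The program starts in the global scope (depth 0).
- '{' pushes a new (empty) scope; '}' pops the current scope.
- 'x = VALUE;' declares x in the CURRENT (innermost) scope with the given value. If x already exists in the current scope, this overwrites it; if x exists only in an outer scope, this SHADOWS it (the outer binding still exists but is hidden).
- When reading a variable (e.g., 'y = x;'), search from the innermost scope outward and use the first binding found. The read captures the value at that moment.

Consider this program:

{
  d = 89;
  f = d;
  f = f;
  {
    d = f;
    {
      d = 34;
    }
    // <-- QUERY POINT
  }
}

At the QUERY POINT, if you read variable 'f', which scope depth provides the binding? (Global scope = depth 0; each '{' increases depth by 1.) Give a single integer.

Step 1: enter scope (depth=1)
Step 2: declare d=89 at depth 1
Step 3: declare f=(read d)=89 at depth 1
Step 4: declare f=(read f)=89 at depth 1
Step 5: enter scope (depth=2)
Step 6: declare d=(read f)=89 at depth 2
Step 7: enter scope (depth=3)
Step 8: declare d=34 at depth 3
Step 9: exit scope (depth=2)
Visible at query point: d=89 f=89

Answer: 1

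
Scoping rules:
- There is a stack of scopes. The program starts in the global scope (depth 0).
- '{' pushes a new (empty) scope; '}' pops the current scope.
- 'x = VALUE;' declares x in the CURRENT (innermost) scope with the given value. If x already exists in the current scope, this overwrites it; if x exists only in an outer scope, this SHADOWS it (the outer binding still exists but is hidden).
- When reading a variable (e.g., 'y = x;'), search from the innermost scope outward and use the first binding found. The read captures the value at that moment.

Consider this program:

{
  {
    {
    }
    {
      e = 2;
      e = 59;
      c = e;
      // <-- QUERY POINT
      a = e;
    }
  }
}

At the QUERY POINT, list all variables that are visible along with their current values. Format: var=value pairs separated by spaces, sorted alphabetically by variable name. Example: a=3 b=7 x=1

Step 1: enter scope (depth=1)
Step 2: enter scope (depth=2)
Step 3: enter scope (depth=3)
Step 4: exit scope (depth=2)
Step 5: enter scope (depth=3)
Step 6: declare e=2 at depth 3
Step 7: declare e=59 at depth 3
Step 8: declare c=(read e)=59 at depth 3
Visible at query point: c=59 e=59

Answer: c=59 e=59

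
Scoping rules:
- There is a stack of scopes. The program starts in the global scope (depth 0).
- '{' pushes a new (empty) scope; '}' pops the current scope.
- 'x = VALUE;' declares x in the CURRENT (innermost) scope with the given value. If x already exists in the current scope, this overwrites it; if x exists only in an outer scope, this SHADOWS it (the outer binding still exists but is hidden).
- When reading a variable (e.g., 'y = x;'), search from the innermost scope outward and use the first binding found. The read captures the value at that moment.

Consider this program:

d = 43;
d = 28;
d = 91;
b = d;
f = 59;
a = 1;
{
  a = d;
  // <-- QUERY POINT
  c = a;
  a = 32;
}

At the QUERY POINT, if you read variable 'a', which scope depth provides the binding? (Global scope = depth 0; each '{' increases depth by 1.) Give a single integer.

Answer: 1

Derivation:
Step 1: declare d=43 at depth 0
Step 2: declare d=28 at depth 0
Step 3: declare d=91 at depth 0
Step 4: declare b=(read d)=91 at depth 0
Step 5: declare f=59 at depth 0
Step 6: declare a=1 at depth 0
Step 7: enter scope (depth=1)
Step 8: declare a=(read d)=91 at depth 1
Visible at query point: a=91 b=91 d=91 f=59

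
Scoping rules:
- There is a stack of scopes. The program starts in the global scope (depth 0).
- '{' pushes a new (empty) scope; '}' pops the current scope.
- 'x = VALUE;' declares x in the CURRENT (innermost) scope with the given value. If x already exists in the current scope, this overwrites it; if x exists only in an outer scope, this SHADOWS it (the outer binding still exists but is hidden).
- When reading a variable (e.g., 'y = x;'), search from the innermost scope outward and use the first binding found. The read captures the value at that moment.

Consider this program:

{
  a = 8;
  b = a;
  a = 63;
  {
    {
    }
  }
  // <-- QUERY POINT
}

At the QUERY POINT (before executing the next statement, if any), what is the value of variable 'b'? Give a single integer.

Answer: 8

Derivation:
Step 1: enter scope (depth=1)
Step 2: declare a=8 at depth 1
Step 3: declare b=(read a)=8 at depth 1
Step 4: declare a=63 at depth 1
Step 5: enter scope (depth=2)
Step 6: enter scope (depth=3)
Step 7: exit scope (depth=2)
Step 8: exit scope (depth=1)
Visible at query point: a=63 b=8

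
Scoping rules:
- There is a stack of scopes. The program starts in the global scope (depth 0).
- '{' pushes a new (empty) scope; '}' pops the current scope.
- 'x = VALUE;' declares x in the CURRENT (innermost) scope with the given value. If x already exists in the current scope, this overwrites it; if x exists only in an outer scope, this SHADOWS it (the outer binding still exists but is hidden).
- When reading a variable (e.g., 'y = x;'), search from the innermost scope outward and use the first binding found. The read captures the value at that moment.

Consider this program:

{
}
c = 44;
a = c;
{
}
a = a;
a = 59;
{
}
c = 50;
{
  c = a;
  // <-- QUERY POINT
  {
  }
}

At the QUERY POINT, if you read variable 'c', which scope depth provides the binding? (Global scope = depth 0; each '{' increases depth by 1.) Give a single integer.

Step 1: enter scope (depth=1)
Step 2: exit scope (depth=0)
Step 3: declare c=44 at depth 0
Step 4: declare a=(read c)=44 at depth 0
Step 5: enter scope (depth=1)
Step 6: exit scope (depth=0)
Step 7: declare a=(read a)=44 at depth 0
Step 8: declare a=59 at depth 0
Step 9: enter scope (depth=1)
Step 10: exit scope (depth=0)
Step 11: declare c=50 at depth 0
Step 12: enter scope (depth=1)
Step 13: declare c=(read a)=59 at depth 1
Visible at query point: a=59 c=59

Answer: 1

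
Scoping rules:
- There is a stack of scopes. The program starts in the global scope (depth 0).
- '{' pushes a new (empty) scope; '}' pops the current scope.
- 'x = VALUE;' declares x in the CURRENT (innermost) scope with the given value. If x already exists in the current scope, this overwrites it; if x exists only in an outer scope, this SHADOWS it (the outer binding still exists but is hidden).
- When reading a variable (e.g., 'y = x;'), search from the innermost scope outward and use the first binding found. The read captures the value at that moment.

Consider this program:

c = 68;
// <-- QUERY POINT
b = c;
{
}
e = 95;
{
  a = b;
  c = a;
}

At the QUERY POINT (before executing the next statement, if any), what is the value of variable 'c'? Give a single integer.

Step 1: declare c=68 at depth 0
Visible at query point: c=68

Answer: 68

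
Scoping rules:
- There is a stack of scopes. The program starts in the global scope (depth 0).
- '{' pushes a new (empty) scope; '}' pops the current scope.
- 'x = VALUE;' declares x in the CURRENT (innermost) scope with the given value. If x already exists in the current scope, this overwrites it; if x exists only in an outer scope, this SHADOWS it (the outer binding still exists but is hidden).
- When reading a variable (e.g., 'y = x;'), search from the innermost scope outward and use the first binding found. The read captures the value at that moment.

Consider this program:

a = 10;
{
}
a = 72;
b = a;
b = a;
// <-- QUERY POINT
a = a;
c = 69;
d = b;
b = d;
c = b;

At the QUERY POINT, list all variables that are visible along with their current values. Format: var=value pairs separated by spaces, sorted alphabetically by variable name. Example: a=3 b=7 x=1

Step 1: declare a=10 at depth 0
Step 2: enter scope (depth=1)
Step 3: exit scope (depth=0)
Step 4: declare a=72 at depth 0
Step 5: declare b=(read a)=72 at depth 0
Step 6: declare b=(read a)=72 at depth 0
Visible at query point: a=72 b=72

Answer: a=72 b=72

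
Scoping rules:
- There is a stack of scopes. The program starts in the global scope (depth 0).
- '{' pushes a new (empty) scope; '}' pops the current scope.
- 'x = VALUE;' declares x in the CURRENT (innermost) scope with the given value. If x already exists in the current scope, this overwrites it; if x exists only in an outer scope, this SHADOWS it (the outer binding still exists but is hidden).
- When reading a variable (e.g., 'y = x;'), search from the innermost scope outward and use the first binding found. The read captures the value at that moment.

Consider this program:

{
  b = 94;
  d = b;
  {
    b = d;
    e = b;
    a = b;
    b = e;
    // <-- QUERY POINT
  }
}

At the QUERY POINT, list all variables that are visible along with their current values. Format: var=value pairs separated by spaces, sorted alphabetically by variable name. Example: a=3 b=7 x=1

Step 1: enter scope (depth=1)
Step 2: declare b=94 at depth 1
Step 3: declare d=(read b)=94 at depth 1
Step 4: enter scope (depth=2)
Step 5: declare b=(read d)=94 at depth 2
Step 6: declare e=(read b)=94 at depth 2
Step 7: declare a=(read b)=94 at depth 2
Step 8: declare b=(read e)=94 at depth 2
Visible at query point: a=94 b=94 d=94 e=94

Answer: a=94 b=94 d=94 e=94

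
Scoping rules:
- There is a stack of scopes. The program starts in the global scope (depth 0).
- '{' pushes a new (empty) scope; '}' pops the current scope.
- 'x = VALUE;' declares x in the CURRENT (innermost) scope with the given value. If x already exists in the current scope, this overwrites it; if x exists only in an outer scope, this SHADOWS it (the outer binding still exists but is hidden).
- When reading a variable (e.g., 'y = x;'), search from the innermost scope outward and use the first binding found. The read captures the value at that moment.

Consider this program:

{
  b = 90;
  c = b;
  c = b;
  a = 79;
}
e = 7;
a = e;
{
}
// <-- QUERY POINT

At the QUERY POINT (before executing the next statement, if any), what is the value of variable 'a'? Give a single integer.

Step 1: enter scope (depth=1)
Step 2: declare b=90 at depth 1
Step 3: declare c=(read b)=90 at depth 1
Step 4: declare c=(read b)=90 at depth 1
Step 5: declare a=79 at depth 1
Step 6: exit scope (depth=0)
Step 7: declare e=7 at depth 0
Step 8: declare a=(read e)=7 at depth 0
Step 9: enter scope (depth=1)
Step 10: exit scope (depth=0)
Visible at query point: a=7 e=7

Answer: 7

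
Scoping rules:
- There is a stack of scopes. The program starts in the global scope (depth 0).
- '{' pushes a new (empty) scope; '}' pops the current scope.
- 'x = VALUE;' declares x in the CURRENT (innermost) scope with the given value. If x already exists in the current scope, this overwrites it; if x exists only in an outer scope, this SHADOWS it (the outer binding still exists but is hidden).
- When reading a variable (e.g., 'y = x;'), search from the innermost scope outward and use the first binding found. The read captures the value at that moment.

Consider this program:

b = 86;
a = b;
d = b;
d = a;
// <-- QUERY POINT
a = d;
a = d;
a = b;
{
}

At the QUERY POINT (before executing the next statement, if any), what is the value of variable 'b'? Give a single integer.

Answer: 86

Derivation:
Step 1: declare b=86 at depth 0
Step 2: declare a=(read b)=86 at depth 0
Step 3: declare d=(read b)=86 at depth 0
Step 4: declare d=(read a)=86 at depth 0
Visible at query point: a=86 b=86 d=86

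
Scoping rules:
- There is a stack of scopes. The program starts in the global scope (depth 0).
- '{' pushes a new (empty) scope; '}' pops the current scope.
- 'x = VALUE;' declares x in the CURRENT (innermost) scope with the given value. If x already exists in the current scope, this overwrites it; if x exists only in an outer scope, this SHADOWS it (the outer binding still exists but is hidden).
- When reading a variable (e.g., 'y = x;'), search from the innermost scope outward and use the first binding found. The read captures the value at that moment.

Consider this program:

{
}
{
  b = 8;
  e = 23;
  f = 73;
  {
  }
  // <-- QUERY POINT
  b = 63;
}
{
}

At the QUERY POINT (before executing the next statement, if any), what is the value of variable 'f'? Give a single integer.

Step 1: enter scope (depth=1)
Step 2: exit scope (depth=0)
Step 3: enter scope (depth=1)
Step 4: declare b=8 at depth 1
Step 5: declare e=23 at depth 1
Step 6: declare f=73 at depth 1
Step 7: enter scope (depth=2)
Step 8: exit scope (depth=1)
Visible at query point: b=8 e=23 f=73

Answer: 73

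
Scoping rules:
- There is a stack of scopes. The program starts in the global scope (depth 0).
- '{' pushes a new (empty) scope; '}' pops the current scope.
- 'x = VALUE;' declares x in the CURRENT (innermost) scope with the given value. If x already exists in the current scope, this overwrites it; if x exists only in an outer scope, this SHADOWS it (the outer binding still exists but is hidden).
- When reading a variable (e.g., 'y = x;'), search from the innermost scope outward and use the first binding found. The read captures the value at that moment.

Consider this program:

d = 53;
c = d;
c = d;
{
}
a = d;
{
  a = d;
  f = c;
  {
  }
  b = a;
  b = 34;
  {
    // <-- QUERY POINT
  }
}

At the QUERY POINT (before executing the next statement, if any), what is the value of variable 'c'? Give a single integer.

Step 1: declare d=53 at depth 0
Step 2: declare c=(read d)=53 at depth 0
Step 3: declare c=(read d)=53 at depth 0
Step 4: enter scope (depth=1)
Step 5: exit scope (depth=0)
Step 6: declare a=(read d)=53 at depth 0
Step 7: enter scope (depth=1)
Step 8: declare a=(read d)=53 at depth 1
Step 9: declare f=(read c)=53 at depth 1
Step 10: enter scope (depth=2)
Step 11: exit scope (depth=1)
Step 12: declare b=(read a)=53 at depth 1
Step 13: declare b=34 at depth 1
Step 14: enter scope (depth=2)
Visible at query point: a=53 b=34 c=53 d=53 f=53

Answer: 53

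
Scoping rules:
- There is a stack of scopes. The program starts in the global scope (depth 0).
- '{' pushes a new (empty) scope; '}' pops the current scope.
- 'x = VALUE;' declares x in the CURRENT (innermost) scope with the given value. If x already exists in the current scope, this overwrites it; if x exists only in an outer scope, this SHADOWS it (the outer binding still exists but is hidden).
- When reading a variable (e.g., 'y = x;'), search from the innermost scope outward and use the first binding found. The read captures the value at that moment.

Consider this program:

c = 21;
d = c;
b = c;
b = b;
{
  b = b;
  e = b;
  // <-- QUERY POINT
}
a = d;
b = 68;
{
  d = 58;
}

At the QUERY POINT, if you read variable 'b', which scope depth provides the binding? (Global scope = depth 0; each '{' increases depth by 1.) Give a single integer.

Step 1: declare c=21 at depth 0
Step 2: declare d=(read c)=21 at depth 0
Step 3: declare b=(read c)=21 at depth 0
Step 4: declare b=(read b)=21 at depth 0
Step 5: enter scope (depth=1)
Step 6: declare b=(read b)=21 at depth 1
Step 7: declare e=(read b)=21 at depth 1
Visible at query point: b=21 c=21 d=21 e=21

Answer: 1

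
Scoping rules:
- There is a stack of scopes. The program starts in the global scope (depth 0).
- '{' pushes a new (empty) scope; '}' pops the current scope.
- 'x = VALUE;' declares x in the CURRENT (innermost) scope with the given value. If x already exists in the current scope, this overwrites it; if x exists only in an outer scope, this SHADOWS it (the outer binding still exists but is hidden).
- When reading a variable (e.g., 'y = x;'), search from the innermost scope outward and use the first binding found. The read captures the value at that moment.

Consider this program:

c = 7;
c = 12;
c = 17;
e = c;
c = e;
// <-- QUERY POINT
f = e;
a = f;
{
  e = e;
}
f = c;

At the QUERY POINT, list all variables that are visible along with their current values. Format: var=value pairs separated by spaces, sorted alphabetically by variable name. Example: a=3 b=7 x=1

Step 1: declare c=7 at depth 0
Step 2: declare c=12 at depth 0
Step 3: declare c=17 at depth 0
Step 4: declare e=(read c)=17 at depth 0
Step 5: declare c=(read e)=17 at depth 0
Visible at query point: c=17 e=17

Answer: c=17 e=17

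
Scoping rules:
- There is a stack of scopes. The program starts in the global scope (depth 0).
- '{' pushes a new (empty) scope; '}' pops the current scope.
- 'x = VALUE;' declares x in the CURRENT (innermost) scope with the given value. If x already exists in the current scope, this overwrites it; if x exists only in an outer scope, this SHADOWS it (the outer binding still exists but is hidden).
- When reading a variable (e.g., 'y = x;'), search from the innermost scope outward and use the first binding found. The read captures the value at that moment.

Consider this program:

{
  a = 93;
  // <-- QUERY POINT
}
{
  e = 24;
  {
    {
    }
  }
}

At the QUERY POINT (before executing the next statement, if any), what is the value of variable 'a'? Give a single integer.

Answer: 93

Derivation:
Step 1: enter scope (depth=1)
Step 2: declare a=93 at depth 1
Visible at query point: a=93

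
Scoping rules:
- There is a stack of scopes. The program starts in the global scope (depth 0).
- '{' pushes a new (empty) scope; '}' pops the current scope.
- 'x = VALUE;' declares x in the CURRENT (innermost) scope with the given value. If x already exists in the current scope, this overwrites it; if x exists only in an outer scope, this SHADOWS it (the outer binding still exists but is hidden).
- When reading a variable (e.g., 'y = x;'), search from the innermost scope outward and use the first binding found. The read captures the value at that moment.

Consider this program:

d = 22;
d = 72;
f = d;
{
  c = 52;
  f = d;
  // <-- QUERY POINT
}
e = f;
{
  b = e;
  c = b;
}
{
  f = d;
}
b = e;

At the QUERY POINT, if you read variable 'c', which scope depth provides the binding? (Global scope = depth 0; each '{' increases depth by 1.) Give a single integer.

Answer: 1

Derivation:
Step 1: declare d=22 at depth 0
Step 2: declare d=72 at depth 0
Step 3: declare f=(read d)=72 at depth 0
Step 4: enter scope (depth=1)
Step 5: declare c=52 at depth 1
Step 6: declare f=(read d)=72 at depth 1
Visible at query point: c=52 d=72 f=72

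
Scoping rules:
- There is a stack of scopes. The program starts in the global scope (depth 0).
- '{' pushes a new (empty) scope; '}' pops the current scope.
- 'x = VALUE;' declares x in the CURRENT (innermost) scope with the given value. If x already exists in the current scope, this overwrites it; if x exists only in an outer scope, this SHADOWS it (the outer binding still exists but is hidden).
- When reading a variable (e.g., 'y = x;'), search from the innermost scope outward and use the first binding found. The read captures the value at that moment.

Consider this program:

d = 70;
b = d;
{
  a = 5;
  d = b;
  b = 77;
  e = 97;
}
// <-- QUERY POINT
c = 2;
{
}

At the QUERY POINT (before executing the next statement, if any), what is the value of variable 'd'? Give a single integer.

Answer: 70

Derivation:
Step 1: declare d=70 at depth 0
Step 2: declare b=(read d)=70 at depth 0
Step 3: enter scope (depth=1)
Step 4: declare a=5 at depth 1
Step 5: declare d=(read b)=70 at depth 1
Step 6: declare b=77 at depth 1
Step 7: declare e=97 at depth 1
Step 8: exit scope (depth=0)
Visible at query point: b=70 d=70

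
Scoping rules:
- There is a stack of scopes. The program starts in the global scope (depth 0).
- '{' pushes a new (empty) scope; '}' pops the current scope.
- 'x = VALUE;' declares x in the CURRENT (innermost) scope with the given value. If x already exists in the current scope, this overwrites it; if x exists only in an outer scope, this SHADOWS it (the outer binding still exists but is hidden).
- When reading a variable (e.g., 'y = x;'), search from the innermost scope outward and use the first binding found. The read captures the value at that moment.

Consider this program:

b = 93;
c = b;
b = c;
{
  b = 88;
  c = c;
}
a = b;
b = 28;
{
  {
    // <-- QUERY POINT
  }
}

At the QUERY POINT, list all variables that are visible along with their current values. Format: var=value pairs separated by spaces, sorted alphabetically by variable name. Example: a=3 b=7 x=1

Answer: a=93 b=28 c=93

Derivation:
Step 1: declare b=93 at depth 0
Step 2: declare c=(read b)=93 at depth 0
Step 3: declare b=(read c)=93 at depth 0
Step 4: enter scope (depth=1)
Step 5: declare b=88 at depth 1
Step 6: declare c=(read c)=93 at depth 1
Step 7: exit scope (depth=0)
Step 8: declare a=(read b)=93 at depth 0
Step 9: declare b=28 at depth 0
Step 10: enter scope (depth=1)
Step 11: enter scope (depth=2)
Visible at query point: a=93 b=28 c=93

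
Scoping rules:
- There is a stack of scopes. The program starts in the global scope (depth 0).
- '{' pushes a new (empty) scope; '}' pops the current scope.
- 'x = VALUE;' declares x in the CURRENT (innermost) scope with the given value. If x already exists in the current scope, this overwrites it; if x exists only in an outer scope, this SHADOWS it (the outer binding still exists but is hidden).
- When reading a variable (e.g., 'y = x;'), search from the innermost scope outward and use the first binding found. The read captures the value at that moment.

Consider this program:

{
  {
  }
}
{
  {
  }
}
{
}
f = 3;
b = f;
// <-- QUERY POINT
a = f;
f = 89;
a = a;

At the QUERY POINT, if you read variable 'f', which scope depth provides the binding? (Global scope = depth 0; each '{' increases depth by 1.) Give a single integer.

Answer: 0

Derivation:
Step 1: enter scope (depth=1)
Step 2: enter scope (depth=2)
Step 3: exit scope (depth=1)
Step 4: exit scope (depth=0)
Step 5: enter scope (depth=1)
Step 6: enter scope (depth=2)
Step 7: exit scope (depth=1)
Step 8: exit scope (depth=0)
Step 9: enter scope (depth=1)
Step 10: exit scope (depth=0)
Step 11: declare f=3 at depth 0
Step 12: declare b=(read f)=3 at depth 0
Visible at query point: b=3 f=3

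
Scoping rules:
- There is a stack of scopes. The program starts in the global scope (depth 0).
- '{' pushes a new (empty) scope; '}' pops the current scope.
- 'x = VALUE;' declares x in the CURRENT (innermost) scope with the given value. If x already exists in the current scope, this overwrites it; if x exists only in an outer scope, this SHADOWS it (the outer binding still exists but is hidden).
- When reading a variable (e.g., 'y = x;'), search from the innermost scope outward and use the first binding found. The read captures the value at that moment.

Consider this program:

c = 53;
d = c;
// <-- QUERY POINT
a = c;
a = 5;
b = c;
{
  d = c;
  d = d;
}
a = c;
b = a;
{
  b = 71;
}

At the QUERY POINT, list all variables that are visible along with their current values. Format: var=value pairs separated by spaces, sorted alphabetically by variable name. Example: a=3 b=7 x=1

Step 1: declare c=53 at depth 0
Step 2: declare d=(read c)=53 at depth 0
Visible at query point: c=53 d=53

Answer: c=53 d=53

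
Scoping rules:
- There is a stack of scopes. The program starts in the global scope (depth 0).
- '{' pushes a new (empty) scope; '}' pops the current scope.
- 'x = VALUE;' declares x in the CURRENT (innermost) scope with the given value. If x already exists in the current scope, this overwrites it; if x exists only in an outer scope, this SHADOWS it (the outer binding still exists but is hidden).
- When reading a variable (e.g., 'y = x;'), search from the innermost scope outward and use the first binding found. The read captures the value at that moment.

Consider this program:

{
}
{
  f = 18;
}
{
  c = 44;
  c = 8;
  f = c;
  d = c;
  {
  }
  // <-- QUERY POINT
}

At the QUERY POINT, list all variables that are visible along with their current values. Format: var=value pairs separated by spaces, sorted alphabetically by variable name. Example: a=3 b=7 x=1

Answer: c=8 d=8 f=8

Derivation:
Step 1: enter scope (depth=1)
Step 2: exit scope (depth=0)
Step 3: enter scope (depth=1)
Step 4: declare f=18 at depth 1
Step 5: exit scope (depth=0)
Step 6: enter scope (depth=1)
Step 7: declare c=44 at depth 1
Step 8: declare c=8 at depth 1
Step 9: declare f=(read c)=8 at depth 1
Step 10: declare d=(read c)=8 at depth 1
Step 11: enter scope (depth=2)
Step 12: exit scope (depth=1)
Visible at query point: c=8 d=8 f=8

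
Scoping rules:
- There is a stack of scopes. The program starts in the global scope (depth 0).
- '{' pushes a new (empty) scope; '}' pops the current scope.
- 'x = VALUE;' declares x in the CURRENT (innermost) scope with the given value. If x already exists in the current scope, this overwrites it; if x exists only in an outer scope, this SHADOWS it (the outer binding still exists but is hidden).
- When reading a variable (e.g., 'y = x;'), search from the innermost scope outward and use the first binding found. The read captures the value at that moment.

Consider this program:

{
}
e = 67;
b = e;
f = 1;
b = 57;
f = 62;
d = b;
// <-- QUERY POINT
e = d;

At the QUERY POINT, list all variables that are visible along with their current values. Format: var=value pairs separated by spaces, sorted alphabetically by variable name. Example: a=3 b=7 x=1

Answer: b=57 d=57 e=67 f=62

Derivation:
Step 1: enter scope (depth=1)
Step 2: exit scope (depth=0)
Step 3: declare e=67 at depth 0
Step 4: declare b=(read e)=67 at depth 0
Step 5: declare f=1 at depth 0
Step 6: declare b=57 at depth 0
Step 7: declare f=62 at depth 0
Step 8: declare d=(read b)=57 at depth 0
Visible at query point: b=57 d=57 e=67 f=62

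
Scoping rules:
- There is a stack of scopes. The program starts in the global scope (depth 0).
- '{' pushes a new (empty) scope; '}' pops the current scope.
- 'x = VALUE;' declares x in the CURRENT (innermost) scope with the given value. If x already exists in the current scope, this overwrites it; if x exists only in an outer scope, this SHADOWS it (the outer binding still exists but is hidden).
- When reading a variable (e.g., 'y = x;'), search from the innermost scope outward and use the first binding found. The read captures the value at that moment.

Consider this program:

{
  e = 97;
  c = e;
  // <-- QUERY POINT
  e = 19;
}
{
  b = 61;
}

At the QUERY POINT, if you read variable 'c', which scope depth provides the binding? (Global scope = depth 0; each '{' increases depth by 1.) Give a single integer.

Answer: 1

Derivation:
Step 1: enter scope (depth=1)
Step 2: declare e=97 at depth 1
Step 3: declare c=(read e)=97 at depth 1
Visible at query point: c=97 e=97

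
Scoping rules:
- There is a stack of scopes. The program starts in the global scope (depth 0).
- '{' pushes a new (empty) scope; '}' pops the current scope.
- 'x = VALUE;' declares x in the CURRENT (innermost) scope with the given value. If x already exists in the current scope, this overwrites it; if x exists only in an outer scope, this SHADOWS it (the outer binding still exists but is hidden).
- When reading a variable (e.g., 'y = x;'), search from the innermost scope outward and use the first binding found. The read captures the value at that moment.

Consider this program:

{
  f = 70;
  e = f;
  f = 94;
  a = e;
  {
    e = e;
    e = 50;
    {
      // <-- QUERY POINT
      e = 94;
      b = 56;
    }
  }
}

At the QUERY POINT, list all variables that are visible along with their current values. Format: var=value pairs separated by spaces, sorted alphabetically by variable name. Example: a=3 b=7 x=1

Answer: a=70 e=50 f=94

Derivation:
Step 1: enter scope (depth=1)
Step 2: declare f=70 at depth 1
Step 3: declare e=(read f)=70 at depth 1
Step 4: declare f=94 at depth 1
Step 5: declare a=(read e)=70 at depth 1
Step 6: enter scope (depth=2)
Step 7: declare e=(read e)=70 at depth 2
Step 8: declare e=50 at depth 2
Step 9: enter scope (depth=3)
Visible at query point: a=70 e=50 f=94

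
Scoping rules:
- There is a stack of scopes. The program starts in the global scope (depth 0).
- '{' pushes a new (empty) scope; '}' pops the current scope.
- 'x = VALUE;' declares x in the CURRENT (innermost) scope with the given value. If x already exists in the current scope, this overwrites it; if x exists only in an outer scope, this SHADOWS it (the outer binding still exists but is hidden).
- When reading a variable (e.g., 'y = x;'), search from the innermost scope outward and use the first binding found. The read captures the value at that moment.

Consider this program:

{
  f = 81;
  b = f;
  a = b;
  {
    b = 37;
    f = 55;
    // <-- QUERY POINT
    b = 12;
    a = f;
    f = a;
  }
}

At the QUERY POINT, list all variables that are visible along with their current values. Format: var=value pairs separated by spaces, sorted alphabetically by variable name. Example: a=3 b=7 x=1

Answer: a=81 b=37 f=55

Derivation:
Step 1: enter scope (depth=1)
Step 2: declare f=81 at depth 1
Step 3: declare b=(read f)=81 at depth 1
Step 4: declare a=(read b)=81 at depth 1
Step 5: enter scope (depth=2)
Step 6: declare b=37 at depth 2
Step 7: declare f=55 at depth 2
Visible at query point: a=81 b=37 f=55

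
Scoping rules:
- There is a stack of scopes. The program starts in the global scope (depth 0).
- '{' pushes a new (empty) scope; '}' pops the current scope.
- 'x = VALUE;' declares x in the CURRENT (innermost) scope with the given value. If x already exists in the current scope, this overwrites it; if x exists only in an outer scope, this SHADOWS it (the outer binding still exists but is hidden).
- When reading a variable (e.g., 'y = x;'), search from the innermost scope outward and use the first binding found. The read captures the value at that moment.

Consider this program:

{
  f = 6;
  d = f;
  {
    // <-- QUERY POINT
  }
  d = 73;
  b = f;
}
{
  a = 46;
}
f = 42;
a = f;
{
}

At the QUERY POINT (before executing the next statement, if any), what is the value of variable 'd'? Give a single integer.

Answer: 6

Derivation:
Step 1: enter scope (depth=1)
Step 2: declare f=6 at depth 1
Step 3: declare d=(read f)=6 at depth 1
Step 4: enter scope (depth=2)
Visible at query point: d=6 f=6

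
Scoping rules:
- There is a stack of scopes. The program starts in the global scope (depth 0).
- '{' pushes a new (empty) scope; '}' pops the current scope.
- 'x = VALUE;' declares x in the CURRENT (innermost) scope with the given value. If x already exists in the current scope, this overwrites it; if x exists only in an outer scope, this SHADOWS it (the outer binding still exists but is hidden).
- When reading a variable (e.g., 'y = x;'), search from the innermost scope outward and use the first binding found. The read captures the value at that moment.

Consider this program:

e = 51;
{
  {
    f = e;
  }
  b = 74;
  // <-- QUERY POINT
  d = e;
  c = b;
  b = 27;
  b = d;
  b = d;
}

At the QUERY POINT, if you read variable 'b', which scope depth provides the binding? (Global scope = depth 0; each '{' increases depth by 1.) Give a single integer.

Step 1: declare e=51 at depth 0
Step 2: enter scope (depth=1)
Step 3: enter scope (depth=2)
Step 4: declare f=(read e)=51 at depth 2
Step 5: exit scope (depth=1)
Step 6: declare b=74 at depth 1
Visible at query point: b=74 e=51

Answer: 1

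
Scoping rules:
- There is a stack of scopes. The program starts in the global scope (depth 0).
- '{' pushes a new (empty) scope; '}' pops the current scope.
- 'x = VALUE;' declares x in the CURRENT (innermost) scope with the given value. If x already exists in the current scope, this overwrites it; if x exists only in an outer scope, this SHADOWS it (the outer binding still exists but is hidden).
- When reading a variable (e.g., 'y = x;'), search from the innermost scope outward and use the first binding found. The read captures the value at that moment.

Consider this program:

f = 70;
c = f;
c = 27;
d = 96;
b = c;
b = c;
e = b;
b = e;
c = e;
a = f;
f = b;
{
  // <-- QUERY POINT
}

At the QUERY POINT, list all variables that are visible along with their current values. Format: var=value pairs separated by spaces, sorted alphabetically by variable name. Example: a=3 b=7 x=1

Answer: a=70 b=27 c=27 d=96 e=27 f=27

Derivation:
Step 1: declare f=70 at depth 0
Step 2: declare c=(read f)=70 at depth 0
Step 3: declare c=27 at depth 0
Step 4: declare d=96 at depth 0
Step 5: declare b=(read c)=27 at depth 0
Step 6: declare b=(read c)=27 at depth 0
Step 7: declare e=(read b)=27 at depth 0
Step 8: declare b=(read e)=27 at depth 0
Step 9: declare c=(read e)=27 at depth 0
Step 10: declare a=(read f)=70 at depth 0
Step 11: declare f=(read b)=27 at depth 0
Step 12: enter scope (depth=1)
Visible at query point: a=70 b=27 c=27 d=96 e=27 f=27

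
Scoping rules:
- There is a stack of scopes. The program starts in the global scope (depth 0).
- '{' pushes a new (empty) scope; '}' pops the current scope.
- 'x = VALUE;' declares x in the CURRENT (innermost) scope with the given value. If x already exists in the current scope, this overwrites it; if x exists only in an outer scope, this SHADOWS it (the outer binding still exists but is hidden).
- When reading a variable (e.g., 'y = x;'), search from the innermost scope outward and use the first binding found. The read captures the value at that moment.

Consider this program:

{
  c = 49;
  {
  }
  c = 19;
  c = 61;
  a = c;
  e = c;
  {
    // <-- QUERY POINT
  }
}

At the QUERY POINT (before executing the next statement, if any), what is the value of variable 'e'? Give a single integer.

Step 1: enter scope (depth=1)
Step 2: declare c=49 at depth 1
Step 3: enter scope (depth=2)
Step 4: exit scope (depth=1)
Step 5: declare c=19 at depth 1
Step 6: declare c=61 at depth 1
Step 7: declare a=(read c)=61 at depth 1
Step 8: declare e=(read c)=61 at depth 1
Step 9: enter scope (depth=2)
Visible at query point: a=61 c=61 e=61

Answer: 61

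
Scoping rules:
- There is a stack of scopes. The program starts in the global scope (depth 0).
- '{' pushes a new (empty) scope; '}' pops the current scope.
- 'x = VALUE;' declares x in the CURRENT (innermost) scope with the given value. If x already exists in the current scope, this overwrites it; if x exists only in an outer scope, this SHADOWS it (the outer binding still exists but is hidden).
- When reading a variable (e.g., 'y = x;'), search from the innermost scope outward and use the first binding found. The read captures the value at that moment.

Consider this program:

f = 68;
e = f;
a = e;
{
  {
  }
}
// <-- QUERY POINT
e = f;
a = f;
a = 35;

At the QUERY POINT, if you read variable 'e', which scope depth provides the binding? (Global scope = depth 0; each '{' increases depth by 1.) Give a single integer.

Answer: 0

Derivation:
Step 1: declare f=68 at depth 0
Step 2: declare e=(read f)=68 at depth 0
Step 3: declare a=(read e)=68 at depth 0
Step 4: enter scope (depth=1)
Step 5: enter scope (depth=2)
Step 6: exit scope (depth=1)
Step 7: exit scope (depth=0)
Visible at query point: a=68 e=68 f=68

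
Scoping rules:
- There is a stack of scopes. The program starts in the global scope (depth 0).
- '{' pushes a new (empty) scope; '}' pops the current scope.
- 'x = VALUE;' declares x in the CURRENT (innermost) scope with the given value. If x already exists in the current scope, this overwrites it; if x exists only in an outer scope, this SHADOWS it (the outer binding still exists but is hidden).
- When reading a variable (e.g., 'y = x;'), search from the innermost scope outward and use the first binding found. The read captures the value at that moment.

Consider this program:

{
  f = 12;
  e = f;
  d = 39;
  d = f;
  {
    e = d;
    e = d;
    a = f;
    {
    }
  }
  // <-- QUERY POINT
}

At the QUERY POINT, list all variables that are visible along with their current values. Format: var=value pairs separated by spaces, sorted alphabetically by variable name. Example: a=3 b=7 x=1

Step 1: enter scope (depth=1)
Step 2: declare f=12 at depth 1
Step 3: declare e=(read f)=12 at depth 1
Step 4: declare d=39 at depth 1
Step 5: declare d=(read f)=12 at depth 1
Step 6: enter scope (depth=2)
Step 7: declare e=(read d)=12 at depth 2
Step 8: declare e=(read d)=12 at depth 2
Step 9: declare a=(read f)=12 at depth 2
Step 10: enter scope (depth=3)
Step 11: exit scope (depth=2)
Step 12: exit scope (depth=1)
Visible at query point: d=12 e=12 f=12

Answer: d=12 e=12 f=12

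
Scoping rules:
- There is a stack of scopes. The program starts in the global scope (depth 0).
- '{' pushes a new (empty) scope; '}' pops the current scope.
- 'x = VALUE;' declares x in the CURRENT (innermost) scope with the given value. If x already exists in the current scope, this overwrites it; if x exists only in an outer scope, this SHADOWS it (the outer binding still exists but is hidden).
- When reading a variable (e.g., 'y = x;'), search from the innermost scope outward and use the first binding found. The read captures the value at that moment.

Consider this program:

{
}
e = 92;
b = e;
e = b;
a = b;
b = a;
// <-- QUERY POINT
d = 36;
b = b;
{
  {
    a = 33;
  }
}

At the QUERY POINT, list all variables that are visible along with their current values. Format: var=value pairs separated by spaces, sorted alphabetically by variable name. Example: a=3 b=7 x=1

Answer: a=92 b=92 e=92

Derivation:
Step 1: enter scope (depth=1)
Step 2: exit scope (depth=0)
Step 3: declare e=92 at depth 0
Step 4: declare b=(read e)=92 at depth 0
Step 5: declare e=(read b)=92 at depth 0
Step 6: declare a=(read b)=92 at depth 0
Step 7: declare b=(read a)=92 at depth 0
Visible at query point: a=92 b=92 e=92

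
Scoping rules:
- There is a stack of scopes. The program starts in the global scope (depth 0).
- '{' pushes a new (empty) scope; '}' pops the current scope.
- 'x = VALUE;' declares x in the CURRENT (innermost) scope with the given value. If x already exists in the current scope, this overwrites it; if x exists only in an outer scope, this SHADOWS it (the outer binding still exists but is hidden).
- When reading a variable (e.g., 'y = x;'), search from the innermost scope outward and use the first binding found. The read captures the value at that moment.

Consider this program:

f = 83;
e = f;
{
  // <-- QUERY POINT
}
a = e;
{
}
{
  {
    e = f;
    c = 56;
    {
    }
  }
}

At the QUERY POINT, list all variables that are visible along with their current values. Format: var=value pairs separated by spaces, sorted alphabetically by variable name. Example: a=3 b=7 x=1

Answer: e=83 f=83

Derivation:
Step 1: declare f=83 at depth 0
Step 2: declare e=(read f)=83 at depth 0
Step 3: enter scope (depth=1)
Visible at query point: e=83 f=83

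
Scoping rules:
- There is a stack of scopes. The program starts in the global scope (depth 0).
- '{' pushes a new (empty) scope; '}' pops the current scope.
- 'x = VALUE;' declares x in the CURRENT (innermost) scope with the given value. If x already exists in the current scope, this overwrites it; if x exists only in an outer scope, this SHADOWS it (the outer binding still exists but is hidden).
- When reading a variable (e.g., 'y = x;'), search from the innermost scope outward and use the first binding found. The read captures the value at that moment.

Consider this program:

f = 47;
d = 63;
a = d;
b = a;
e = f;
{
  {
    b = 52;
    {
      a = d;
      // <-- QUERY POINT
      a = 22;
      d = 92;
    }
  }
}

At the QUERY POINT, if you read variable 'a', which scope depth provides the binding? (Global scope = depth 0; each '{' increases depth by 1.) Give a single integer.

Step 1: declare f=47 at depth 0
Step 2: declare d=63 at depth 0
Step 3: declare a=(read d)=63 at depth 0
Step 4: declare b=(read a)=63 at depth 0
Step 5: declare e=(read f)=47 at depth 0
Step 6: enter scope (depth=1)
Step 7: enter scope (depth=2)
Step 8: declare b=52 at depth 2
Step 9: enter scope (depth=3)
Step 10: declare a=(read d)=63 at depth 3
Visible at query point: a=63 b=52 d=63 e=47 f=47

Answer: 3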